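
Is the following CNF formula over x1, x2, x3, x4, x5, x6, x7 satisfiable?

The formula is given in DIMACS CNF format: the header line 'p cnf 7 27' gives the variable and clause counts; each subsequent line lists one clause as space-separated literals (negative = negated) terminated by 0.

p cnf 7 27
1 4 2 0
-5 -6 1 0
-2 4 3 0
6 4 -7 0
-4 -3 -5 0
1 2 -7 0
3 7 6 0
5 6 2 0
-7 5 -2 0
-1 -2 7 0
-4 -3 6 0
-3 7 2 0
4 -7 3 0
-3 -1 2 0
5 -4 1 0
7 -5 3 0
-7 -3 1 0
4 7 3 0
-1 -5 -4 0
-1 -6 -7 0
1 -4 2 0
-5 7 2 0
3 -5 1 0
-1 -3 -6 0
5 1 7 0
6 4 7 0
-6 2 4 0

Yes, satisfiable

Branch on x1: set x1 = True.
Branch on x2: set x2 = False.
From the singleton clause (¬x3), x3 = False.
Branch on x7: set x7 = False.
From the singleton clause (x6), x6 = True.
From the singleton clause (¬x5), x5 = False.
From the singleton clause (x4), x4 = True.
This assignment satisfies each clause.
A satisfying assignment: x1: True, x2: False, x3: False, x4: True, x5: False, x6: True, x7: False.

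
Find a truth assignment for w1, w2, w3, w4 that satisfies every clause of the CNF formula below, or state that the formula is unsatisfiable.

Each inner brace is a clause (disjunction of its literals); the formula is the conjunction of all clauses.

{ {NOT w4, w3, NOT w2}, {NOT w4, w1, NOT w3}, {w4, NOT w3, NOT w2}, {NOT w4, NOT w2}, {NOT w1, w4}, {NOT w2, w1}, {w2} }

UNSATISFIABLE

(w2) alone gives w2 = true.
(NOT w4) alone gives w4 = false.
(NOT w3) alone gives w3 = false.
(NOT w1) alone gives w1 = false.
But (w1) is also a unit clause — contradiction.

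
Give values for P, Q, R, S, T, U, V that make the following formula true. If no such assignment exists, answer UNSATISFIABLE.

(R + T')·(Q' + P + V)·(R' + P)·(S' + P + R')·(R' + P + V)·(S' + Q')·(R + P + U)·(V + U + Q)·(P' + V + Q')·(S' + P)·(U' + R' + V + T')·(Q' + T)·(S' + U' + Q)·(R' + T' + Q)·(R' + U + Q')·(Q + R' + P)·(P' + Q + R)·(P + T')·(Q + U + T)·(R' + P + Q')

P: 1; Q: 0; R: 1; S: 0; T: 0; U: 1; V: 1

Suppose R = 1.
The clause (P) is unit, so P = 1.
Suppose S = 0.
Suppose V = 1.
Suppose Q = 0.
The clause (T') is unit, so T = 0.
The clause (U) is unit, so U = 1.
This assignment satisfies each clause.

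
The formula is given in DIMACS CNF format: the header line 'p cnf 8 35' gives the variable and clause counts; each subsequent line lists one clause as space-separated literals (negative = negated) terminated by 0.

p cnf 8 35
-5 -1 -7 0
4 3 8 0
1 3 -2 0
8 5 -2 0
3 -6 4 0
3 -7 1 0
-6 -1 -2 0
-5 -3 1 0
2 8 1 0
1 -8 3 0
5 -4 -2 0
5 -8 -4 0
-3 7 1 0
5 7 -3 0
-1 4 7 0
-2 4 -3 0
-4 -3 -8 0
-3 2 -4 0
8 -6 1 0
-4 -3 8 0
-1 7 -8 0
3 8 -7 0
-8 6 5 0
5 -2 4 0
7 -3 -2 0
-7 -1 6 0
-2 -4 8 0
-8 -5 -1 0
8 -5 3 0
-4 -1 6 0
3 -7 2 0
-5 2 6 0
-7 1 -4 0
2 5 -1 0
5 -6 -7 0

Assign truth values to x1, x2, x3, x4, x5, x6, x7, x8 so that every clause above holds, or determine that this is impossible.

Suppose x5 = False.
Suppose x8 = True.
From the singleton clause (¬x4), x4 = False.
From the singleton clause (x6), x6 = True.
From the singleton clause (x3), x3 = True.
From the singleton clause (x7), x7 = True.
That conflicts with the unit clause (¬x7).
That branch fails; take x8 = False instead.
From the singleton clause (¬x2), x2 = False.
From the singleton clause (x1), x1 = True.
That conflicts with the unit clause (¬x1).
Both values of x8 lead to a conflict.
That branch fails; take x5 = True instead.
Suppose x1 = False.
From the singleton clause (¬x3), x3 = False.
From the singleton clause (¬x2), x2 = False.
From the singleton clause (¬x7), x7 = False.
From the singleton clause (x8), x8 = True.
That conflicts with the unit clause (¬x8).
That branch fails; take x1 = True instead.
From the singleton clause (¬x7), x7 = False.
From the singleton clause (x4), x4 = True.
From the singleton clause (¬x8), x8 = False.
From the singleton clause (¬x3), x3 = False.
That conflicts with the unit clause (x3).
Both values of x1 lead to a conflict.
Both values of x5 lead to a conflict.

UNSATISFIABLE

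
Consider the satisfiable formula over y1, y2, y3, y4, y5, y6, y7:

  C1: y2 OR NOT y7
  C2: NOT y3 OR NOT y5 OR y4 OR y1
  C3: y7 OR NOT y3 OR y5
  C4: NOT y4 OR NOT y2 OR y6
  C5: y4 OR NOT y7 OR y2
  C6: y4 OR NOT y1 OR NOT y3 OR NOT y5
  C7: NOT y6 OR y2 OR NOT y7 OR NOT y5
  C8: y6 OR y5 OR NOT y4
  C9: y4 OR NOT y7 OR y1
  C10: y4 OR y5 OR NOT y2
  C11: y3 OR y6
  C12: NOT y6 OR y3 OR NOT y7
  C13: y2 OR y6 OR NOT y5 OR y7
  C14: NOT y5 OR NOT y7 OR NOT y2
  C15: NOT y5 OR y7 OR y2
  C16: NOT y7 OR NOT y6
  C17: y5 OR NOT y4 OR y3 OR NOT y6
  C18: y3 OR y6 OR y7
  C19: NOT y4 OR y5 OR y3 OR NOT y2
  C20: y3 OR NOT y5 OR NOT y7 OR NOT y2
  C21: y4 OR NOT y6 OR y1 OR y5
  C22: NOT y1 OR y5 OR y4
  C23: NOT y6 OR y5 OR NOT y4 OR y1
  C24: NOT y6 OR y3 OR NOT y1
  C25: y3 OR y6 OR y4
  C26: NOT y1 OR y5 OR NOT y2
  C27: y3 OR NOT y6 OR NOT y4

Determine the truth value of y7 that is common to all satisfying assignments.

Suppose y7 = true.
From the singleton clause (y2), y2 = true.
From the singleton clause (NOT y5), y5 = false.
From the singleton clause (y4), y4 = true.
From the singleton clause (y6), y6 = true.
But (NOT y6) is also a unit clause — contradiction.
So every satisfying assignment has y7 = False.

False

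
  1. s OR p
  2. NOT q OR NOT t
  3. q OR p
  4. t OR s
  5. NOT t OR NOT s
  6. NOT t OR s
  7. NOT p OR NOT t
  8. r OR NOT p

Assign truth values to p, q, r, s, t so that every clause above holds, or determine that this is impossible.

p=false; q=true; r=false; s=true; t=false

Suppose s = true.
Unit clause (NOT t) forces t = false.
Suppose q = true.
Suppose r = false.
Unit clause (NOT p) forces p = false.
This assignment satisfies each clause.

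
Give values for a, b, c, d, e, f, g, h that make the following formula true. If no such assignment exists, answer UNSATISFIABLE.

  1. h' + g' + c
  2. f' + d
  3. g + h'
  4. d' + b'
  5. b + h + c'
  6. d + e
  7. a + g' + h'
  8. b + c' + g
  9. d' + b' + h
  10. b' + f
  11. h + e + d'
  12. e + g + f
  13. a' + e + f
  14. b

The clause (b) is unit, so b = 1.
The clause (d') is unit, so d = 0.
The clause (f') is unit, so f = 0.
But (f) is also a unit clause — contradiction.

UNSATISFIABLE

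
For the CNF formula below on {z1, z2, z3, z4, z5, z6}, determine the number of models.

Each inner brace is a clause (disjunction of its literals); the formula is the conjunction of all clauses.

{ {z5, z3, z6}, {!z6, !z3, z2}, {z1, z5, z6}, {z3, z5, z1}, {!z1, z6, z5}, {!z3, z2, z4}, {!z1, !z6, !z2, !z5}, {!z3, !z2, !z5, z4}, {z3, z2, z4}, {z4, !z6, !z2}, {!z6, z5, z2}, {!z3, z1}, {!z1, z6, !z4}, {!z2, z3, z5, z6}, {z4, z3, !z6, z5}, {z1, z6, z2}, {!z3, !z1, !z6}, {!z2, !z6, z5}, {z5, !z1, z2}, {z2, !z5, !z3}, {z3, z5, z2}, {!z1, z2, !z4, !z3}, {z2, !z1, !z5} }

5

There are 2^6 = 64 truth assignments over (z1, z2, z3, z4, z5, z6).
Split on z2. With z2 = true, the clauses containing z2 are satisfied and !z2 drops from the rest; 4 of the 2^5 = 32 assignments to the other variables satisfy what remains.
With z2 = false, by the same count on the reduced clause set, 1 assignment works.
(One model: z1=F, z2=F, z3=F, z4=T, z5=T, z6=T.)
Total: 4 + 1 = 5.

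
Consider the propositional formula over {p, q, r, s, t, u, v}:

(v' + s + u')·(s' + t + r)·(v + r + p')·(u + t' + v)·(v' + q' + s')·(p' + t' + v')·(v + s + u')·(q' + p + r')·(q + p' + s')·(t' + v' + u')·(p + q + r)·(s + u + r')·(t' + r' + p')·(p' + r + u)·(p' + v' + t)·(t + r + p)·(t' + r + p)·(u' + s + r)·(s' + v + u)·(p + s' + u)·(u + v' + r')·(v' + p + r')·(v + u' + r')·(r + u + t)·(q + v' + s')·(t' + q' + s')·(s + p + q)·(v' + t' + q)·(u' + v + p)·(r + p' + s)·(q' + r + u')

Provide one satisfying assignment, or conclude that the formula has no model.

Case v = 0:
Case r = 1:
The clause (u') is unit, so u = 0.
The clause (t') is unit, so t = 0.
The clause (s) is unit, so s = 1.
But (s') is also a unit clause — contradiction.
Backtrack on r: now try r = 0.
The clause (p') is unit, so p = 0.
The clause (q) is unit, so q = 1.
The clause (t) is unit, so t = 1.
But (t') is also a unit clause — contradiction.
Both values of r lead to a conflict.
Backtrack on v: now try v = 1.
Case s = 1:
The clause (q') is unit, so q = 0.
But (q) is also a unit clause — contradiction.
Backtrack on s: now try s = 0.
The clause (u') is unit, so u = 0.
The clause (r') is unit, so r = 0.
The clause (p') is unit, so p = 0.
The clause (q) is unit, so q = 1.
The clause (t) is unit, so t = 1.
But (t') is also a unit clause — contradiction.
Both values of s lead to a conflict.
Both values of v lead to a conflict.

UNSATISFIABLE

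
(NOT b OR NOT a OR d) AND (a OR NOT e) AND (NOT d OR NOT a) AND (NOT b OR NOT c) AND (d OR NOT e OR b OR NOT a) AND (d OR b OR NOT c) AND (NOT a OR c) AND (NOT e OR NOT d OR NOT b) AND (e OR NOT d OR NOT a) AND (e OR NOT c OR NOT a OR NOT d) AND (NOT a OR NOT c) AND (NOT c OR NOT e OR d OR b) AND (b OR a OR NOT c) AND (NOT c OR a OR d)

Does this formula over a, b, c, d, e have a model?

Satisfiable

Try a = false.
Unit clause (NOT e) forces e = false.
Try b = false.
Unit clause (NOT c) forces c = false.
No clause remains; d is free.
A satisfying assignment: a: false, b: false, c: false, d: false, e: false.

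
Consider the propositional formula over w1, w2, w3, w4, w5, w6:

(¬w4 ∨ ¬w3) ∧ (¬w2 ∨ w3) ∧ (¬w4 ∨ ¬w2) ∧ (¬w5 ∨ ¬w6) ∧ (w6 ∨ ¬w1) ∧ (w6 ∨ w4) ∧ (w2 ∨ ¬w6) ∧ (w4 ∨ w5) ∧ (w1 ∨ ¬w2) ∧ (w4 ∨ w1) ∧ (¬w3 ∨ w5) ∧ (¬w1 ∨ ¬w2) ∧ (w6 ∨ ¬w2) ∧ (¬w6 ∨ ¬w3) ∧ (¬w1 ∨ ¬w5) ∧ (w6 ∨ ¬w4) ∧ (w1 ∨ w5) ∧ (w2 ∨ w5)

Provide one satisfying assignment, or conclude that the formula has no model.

UNSATISFIABLE

Suppose w4 = False.
From the singleton clause (w6), w6 = True.
From the singleton clause (¬w5), w5 = False.
Now (w5) is unsatisfied and unit — conflict.
Undo w4 and try w4 = True.
From the singleton clause (¬w3), w3 = False.
From the singleton clause (¬w2), w2 = False.
From the singleton clause (¬w6), w6 = False.
Now (w6) is unsatisfied and unit — conflict.
Both values of w4 lead to a conflict.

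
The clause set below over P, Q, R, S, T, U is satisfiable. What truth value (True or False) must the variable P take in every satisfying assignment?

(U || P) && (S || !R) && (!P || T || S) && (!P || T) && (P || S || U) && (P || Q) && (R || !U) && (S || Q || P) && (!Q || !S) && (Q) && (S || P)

True

Suppose P = false.
From the singleton clause (U), U = true.
From the singleton clause (Q), Q = true.
From the singleton clause (R), R = true.
From the singleton clause (S), S = true.
That conflicts with the unit clause (!S).
So every satisfying assignment has P = True.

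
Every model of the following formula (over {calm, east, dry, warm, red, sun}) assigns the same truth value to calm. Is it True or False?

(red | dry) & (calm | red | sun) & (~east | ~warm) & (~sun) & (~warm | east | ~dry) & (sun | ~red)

True

Suppose calm = 0.
Unit clause (~sun) forces sun = 0.
Unit clause (red) forces red = 1.
But (~red) is also a unit clause — contradiction.
So every satisfying assignment has calm = True.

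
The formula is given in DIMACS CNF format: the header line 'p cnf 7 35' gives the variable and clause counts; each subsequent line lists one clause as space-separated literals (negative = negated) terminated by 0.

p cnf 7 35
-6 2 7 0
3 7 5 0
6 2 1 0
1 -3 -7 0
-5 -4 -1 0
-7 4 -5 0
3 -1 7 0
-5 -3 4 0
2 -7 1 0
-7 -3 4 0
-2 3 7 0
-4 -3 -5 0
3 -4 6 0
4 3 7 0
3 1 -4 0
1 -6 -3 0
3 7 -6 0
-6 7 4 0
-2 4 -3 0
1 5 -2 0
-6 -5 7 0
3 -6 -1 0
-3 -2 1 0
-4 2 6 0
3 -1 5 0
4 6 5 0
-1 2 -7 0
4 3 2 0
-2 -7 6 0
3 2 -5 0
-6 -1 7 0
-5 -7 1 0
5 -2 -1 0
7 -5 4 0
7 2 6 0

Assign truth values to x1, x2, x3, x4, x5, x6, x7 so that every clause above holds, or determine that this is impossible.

UNSATISFIABLE

Try x6 = False.
Try x2 = True.
From the singleton clause (¬x7), x7 = False.
From the singleton clause (x3), x3 = True.
From the singleton clause (x4), x4 = True.
From the singleton clause (¬x5), x5 = False.
From the singleton clause (x1), x1 = True.
But (¬x1) is also a unit clause — contradiction.
That branch fails; take x2 = False instead.
From the singleton clause (x1), x1 = True.
From the singleton clause (¬x4), x4 = False.
From the singleton clause (x5), x5 = True.
From the singleton clause (¬x7), x7 = False.
But (x7) is also a unit clause — contradiction.
Either choice for x2 ends in contradiction.
That branch fails; take x6 = True instead.
Try x2 = True.
Try x3 = True.
From the singleton clause (x1), x1 = True.
From the singleton clause (x4), x4 = True.
From the singleton clause (¬x5), x5 = False.
But (x5) is also a unit clause — contradiction.
That branch fails; take x3 = False instead.
From the singleton clause (x7), x7 = True.
From the singleton clause (¬x1), x1 = False.
From the singleton clause (¬x4), x4 = False.
From the singleton clause (¬x5), x5 = False.
But (x5) is also a unit clause — contradiction.
Either choice for x3 ends in contradiction.
That branch fails; take x2 = False instead.
From the singleton clause (x7), x7 = True.
From the singleton clause (x1), x1 = True.
But (¬x1) is also a unit clause — contradiction.
Either choice for x2 ends in contradiction.
Either choice for x6 ends in contradiction.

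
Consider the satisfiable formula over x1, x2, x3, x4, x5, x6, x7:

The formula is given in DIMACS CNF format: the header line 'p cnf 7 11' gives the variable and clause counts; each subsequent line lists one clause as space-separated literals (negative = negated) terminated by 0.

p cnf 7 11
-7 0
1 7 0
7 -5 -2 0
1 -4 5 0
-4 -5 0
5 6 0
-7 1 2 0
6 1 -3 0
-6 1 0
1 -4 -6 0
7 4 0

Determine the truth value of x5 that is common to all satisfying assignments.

False

Suppose x5 = True.
From the singleton clause (¬x7), x7 = False.
From the singleton clause (x1), x1 = True.
From the singleton clause (¬x2), x2 = False.
From the singleton clause (¬x4), x4 = False.
That conflicts with the unit clause (x4).
So every satisfying assignment has x5 = False.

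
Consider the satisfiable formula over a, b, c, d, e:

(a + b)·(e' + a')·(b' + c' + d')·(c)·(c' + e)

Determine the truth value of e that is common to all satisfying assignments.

True

Suppose e = 0.
(c) alone gives c = 1.
That conflicts with the unit clause (c').
So every satisfying assignment has e = True.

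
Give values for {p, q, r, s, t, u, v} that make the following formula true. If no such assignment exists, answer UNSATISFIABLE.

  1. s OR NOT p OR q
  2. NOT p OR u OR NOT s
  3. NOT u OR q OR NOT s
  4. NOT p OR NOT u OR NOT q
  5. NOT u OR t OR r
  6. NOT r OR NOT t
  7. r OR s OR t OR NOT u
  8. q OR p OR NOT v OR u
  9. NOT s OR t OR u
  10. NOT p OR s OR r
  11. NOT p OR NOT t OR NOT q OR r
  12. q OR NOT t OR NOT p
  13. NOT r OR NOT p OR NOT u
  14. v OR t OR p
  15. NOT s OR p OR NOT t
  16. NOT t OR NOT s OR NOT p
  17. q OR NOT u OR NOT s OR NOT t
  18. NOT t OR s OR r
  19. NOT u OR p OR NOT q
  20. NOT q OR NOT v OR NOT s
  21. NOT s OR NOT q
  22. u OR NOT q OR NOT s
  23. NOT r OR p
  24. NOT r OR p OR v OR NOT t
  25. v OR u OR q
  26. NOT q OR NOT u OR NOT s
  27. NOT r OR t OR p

Try r = true.
(NOT t) alone gives t = false.
(p) alone gives p = true.
(NOT u) alone gives u = false.
(NOT s) alone gives s = false.
(q) alone gives q = true.
All clauses hold; v can take either value.

p ↦ true,  q ↦ true,  r ↦ true,  s ↦ false,  t ↦ false,  u ↦ false,  v ↦ false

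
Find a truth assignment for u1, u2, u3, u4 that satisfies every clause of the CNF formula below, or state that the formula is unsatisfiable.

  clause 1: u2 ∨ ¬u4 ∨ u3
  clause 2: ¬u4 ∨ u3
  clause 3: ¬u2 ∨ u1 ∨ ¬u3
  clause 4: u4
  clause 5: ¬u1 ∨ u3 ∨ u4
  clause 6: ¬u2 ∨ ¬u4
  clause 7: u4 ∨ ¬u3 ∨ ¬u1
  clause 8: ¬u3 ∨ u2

From the singleton clause (u4), u4 = True.
From the singleton clause (u3), u3 = True.
From the singleton clause (¬u2), u2 = False.
That conflicts with the unit clause (u2).

UNSATISFIABLE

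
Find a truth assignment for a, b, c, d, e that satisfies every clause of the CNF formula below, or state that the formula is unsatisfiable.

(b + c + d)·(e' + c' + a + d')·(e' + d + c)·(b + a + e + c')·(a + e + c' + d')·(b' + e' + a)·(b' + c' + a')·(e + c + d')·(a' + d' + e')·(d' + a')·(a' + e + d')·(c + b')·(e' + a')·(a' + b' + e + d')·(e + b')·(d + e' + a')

a: 0,  b: 0,  c: 0,  d: 1,  e: 1

Branch on d: set d = 1.
Unit clause (a') forces a = 0.
Branch on e: set e = 1.
Unit clause (c') forces c = 0.
Unit clause (b') forces b = 0.
Every clause now holds.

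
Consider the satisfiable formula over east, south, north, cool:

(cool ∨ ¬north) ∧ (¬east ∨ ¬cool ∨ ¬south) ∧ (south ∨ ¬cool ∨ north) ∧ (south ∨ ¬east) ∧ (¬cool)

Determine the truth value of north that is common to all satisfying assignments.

False

Suppose north = True.
The clause (cool) is unit, so cool = True.
Now (¬cool) is unsatisfied and unit — conflict.
So every satisfying assignment has north = False.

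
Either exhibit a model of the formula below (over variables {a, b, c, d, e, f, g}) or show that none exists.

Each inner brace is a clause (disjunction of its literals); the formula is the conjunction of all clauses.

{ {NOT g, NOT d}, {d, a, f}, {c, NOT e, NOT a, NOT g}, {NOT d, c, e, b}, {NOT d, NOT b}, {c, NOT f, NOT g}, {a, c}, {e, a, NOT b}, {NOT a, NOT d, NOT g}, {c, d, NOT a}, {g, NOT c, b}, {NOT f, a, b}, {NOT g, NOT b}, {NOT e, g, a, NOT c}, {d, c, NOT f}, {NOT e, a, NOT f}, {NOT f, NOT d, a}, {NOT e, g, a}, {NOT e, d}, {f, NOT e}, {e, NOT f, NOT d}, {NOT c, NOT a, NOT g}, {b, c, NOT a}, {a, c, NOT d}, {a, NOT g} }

a=true, b=true, c=true, d=false, e=false, f=false, g=false

Branch on g: set g = false.
Branch on d: set d = false.
From the singleton clause (NOT e), e = false.
Branch on a: set a = true.
From the singleton clause (c), c = true.
From the singleton clause (b), b = true.
All clauses hold; f can take either value.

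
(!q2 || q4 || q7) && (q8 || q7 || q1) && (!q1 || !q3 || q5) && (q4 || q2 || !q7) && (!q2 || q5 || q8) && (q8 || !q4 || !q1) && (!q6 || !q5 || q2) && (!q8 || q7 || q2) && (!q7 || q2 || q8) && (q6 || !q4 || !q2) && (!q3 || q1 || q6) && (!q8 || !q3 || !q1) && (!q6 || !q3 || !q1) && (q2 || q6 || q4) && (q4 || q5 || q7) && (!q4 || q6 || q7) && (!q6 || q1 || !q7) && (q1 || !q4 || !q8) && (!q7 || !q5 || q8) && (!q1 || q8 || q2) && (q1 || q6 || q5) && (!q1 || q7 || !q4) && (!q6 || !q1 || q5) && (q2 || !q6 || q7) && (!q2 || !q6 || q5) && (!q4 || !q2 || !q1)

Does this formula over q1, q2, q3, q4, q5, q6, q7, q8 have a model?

Yes, satisfiable

Branch on q2: set q2 = true.
Branch on q4: set q4 = false.
From the singleton clause (q7), q7 = true.
Branch on q5: set q5 = false.
From the singleton clause (q8), q8 = true.
From the singleton clause (!q6), q6 = false.
From the singleton clause (q1), q1 = true.
From the singleton clause (!q3), q3 = false.
Every clause now holds.
A satisfying assignment: q1 ↦ true,  q2 ↦ true,  q3 ↦ false,  q4 ↦ false,  q5 ↦ false,  q6 ↦ false,  q7 ↦ true,  q8 ↦ true.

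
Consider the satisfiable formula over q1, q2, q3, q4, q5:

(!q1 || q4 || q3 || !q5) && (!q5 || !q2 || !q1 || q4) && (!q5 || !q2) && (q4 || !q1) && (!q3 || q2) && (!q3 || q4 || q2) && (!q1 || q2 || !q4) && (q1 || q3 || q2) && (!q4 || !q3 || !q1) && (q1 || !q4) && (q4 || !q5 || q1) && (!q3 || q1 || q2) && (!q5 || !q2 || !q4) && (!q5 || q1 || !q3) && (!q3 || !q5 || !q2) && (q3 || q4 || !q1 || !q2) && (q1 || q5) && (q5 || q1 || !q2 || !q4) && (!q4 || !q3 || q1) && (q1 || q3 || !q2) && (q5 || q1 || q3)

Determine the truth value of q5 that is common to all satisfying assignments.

False

Suppose q5 = true.
From the singleton clause (!q2), q2 = false.
From the singleton clause (!q3), q3 = false.
From the singleton clause (q1), q1 = true.
From the singleton clause (q4), q4 = true.
But (!q4) is also a unit clause — contradiction.
So every satisfying assignment has q5 = False.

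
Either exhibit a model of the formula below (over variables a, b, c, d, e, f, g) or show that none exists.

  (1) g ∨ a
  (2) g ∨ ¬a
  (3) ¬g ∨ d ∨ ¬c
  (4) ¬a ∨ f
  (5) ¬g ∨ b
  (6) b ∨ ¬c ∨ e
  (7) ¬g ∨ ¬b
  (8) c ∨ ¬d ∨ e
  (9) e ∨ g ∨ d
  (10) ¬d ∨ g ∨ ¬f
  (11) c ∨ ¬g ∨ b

Case g = True:
The clause (b) is unit, so b = True.
Now (¬b) is unsatisfied and unit — conflict.
That branch fails; take g = False instead.
The clause (a) is unit, so a = True.
Now (¬a) is unsatisfied and unit — conflict.
Both values of g lead to a conflict.

UNSATISFIABLE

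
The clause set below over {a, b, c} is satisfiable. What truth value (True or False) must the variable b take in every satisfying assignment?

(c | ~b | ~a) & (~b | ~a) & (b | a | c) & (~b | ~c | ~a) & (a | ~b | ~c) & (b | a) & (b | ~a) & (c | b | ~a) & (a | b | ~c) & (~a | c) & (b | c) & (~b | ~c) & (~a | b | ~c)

Suppose b = 0.
The clause (a) is unit, so a = 1.
Now (~a) is unsatisfied and unit — conflict.
So every satisfying assignment has b = True.

True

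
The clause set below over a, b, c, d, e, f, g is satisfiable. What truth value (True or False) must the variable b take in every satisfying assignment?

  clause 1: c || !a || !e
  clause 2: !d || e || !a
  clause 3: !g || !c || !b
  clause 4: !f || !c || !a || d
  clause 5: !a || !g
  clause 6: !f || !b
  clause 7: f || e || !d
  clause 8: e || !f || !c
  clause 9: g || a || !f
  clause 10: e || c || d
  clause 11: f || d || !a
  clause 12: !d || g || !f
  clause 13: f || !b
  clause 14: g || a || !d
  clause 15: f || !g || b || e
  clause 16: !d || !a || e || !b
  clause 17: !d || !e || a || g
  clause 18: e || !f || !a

Suppose b = true.
From the singleton clause (!f), f = false.
Now (f) is unsatisfied and unit — conflict.
So every satisfying assignment has b = False.

False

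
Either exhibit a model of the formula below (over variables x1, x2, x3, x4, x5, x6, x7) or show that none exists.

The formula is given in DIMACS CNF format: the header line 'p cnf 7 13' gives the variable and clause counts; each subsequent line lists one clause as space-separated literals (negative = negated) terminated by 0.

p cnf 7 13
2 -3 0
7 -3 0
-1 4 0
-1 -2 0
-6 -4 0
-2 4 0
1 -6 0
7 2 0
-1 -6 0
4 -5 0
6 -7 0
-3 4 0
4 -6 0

x1 ↦ False,  x2 ↦ True,  x3 ↦ False,  x4 ↦ True,  x5 ↦ False,  x6 ↦ False,  x7 ↦ False

Branch on x2: set x2 = True.
The clause (¬x1) is unit, so x1 = False.
The clause (x4) is unit, so x4 = True.
The clause (¬x6) is unit, so x6 = False.
The clause (¬x7) is unit, so x7 = False.
The clause (¬x3) is unit, so x3 = False.
Every clause is now satisfied; x5 is unconstrained.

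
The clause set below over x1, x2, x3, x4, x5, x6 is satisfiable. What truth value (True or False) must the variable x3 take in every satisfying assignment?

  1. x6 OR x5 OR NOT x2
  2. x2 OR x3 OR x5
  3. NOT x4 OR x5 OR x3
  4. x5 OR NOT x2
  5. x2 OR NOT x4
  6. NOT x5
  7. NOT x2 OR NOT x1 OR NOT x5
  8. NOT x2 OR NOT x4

Suppose x3 = false.
(NOT x5) alone gives x5 = false.
(x2) alone gives x2 = true.
Now (NOT x2) is unsatisfied and unit — conflict.
So every satisfying assignment has x3 = True.

True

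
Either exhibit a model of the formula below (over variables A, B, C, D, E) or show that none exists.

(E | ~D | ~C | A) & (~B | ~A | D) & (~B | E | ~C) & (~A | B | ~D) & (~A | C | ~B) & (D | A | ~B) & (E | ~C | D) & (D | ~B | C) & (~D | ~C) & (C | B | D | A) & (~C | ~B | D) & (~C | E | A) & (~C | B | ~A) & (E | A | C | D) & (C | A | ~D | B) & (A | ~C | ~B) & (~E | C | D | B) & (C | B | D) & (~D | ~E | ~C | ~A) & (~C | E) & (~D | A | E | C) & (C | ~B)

A=0; B=0; C=1; D=0; E=1

Suppose D = 0.
Suppose B = 0.
The clause (C) is unit, so C = 1.
The clause (E) is unit, so E = 1.
The clause (~A) is unit, so A = 0.
This assignment satisfies each clause.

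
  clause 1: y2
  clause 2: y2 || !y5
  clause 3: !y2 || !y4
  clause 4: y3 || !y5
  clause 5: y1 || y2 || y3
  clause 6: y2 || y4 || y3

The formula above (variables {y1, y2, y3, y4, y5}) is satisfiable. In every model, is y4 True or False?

False

Suppose y4 = true.
From the singleton clause (y2), y2 = true.
But (!y2) is also a unit clause — contradiction.
So every satisfying assignment has y4 = False.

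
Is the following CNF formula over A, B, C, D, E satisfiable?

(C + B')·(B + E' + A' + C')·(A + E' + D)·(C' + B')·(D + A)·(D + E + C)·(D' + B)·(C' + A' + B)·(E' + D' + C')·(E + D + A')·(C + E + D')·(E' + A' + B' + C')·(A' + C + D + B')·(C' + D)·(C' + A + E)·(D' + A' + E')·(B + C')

Yes, satisfiable

Case C = 0:
Unit clause (B') forces B = 0.
Unit clause (D') forces D = 0.
Unit clause (A) forces A = 1.
Unit clause (E) forces E = 1.
All clauses are satisfied.
A satisfying assignment: A ↦ 1; B ↦ 0; C ↦ 0; D ↦ 0; E ↦ 1.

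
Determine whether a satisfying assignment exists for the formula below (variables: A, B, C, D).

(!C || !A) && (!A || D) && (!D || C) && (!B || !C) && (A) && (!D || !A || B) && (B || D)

No

Unit clause (A) forces A = true.
Unit clause (!C) forces C = false.
Unit clause (D) forces D = true.
Now (!D) is unsatisfied and unit — conflict.
No assignment satisfies every clause.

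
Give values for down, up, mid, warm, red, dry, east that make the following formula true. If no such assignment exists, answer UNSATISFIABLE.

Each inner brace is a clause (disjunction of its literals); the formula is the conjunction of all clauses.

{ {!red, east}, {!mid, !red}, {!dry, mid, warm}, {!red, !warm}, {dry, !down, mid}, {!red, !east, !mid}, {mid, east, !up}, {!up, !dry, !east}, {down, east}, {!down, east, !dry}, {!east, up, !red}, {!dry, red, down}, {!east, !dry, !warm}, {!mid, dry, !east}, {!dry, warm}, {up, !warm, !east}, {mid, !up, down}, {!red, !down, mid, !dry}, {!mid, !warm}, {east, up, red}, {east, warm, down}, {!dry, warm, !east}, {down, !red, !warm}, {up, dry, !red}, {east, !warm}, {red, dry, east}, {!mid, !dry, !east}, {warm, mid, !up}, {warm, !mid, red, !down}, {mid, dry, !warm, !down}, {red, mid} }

Try red = false.
From the singleton clause (mid), mid = true.
From the singleton clause (!warm), warm = false.
From the singleton clause (!dry), dry = false.
From the singleton clause (!east), east = false.
That conflicts with the unit clause (east).
So red must be the other value — set red = true.
From the singleton clause (east), east = true.
From the singleton clause (!mid), mid = false.
From the singleton clause (!warm), warm = false.
From the singleton clause (!dry), dry = false.
From the singleton clause (!down), down = false.
From the singleton clause (up), up = true.
That conflicts with the unit clause (!up).
Either choice for red ends in contradiction.

UNSATISFIABLE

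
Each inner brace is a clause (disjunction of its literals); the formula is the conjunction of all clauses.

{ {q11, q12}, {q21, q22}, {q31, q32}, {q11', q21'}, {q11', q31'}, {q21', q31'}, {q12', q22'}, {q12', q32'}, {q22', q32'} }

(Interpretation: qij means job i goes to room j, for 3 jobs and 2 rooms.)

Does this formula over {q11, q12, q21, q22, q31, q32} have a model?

No, unsatisfiable

Suppose q11 = 1.
(q21') alone gives q21 = 0.
(q22) alone gives q22 = 1.
(q31') alone gives q31 = 0.
(q32) alone gives q32 = 1.
Now (q32') is unsatisfied and unit — conflict.
Backtrack on q11: now try q11 = 0.
(q12) alone gives q12 = 1.
(q22') alone gives q22 = 0.
(q21) alone gives q21 = 1.
(q31') alone gives q31 = 0.
(q32) alone gives q32 = 1.
Now (q32') is unsatisfied and unit — conflict.
Either choice for q11 ends in contradiction.
No assignment satisfies every clause.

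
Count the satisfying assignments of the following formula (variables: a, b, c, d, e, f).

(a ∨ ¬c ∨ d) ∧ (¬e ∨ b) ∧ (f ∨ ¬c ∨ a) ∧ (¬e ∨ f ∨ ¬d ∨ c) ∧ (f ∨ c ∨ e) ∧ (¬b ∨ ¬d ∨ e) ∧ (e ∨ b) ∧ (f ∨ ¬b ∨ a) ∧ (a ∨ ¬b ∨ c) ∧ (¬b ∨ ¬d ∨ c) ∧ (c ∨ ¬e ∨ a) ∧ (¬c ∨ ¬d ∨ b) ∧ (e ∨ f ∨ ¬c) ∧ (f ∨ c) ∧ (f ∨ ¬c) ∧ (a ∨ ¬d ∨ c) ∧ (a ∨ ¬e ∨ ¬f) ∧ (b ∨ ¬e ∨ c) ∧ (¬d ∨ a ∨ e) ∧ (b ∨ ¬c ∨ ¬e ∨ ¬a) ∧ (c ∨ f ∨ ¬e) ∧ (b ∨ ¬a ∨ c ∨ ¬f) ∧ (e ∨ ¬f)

There are 2^6 = 64 truth assignments over (a, b, c, d, e, f).
Split on b. With b = True, the clauses containing b are satisfied and ¬b drops from the rest; 3 of the 2^5 = 32 assignments to the other variables satisfy what remains.
With b = False, by the same count on the reduced clause set, 0 assignments work.
(One model: a=T, b=T, c=F, d=F, e=T, f=T.)
Total: 3 + 0 = 3.

3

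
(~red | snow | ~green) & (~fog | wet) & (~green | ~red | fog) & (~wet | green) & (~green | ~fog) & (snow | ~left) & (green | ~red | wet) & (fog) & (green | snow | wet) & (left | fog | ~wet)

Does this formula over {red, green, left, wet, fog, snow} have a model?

From the singleton clause (fog), fog = 1.
From the singleton clause (wet), wet = 1.
From the singleton clause (green), green = 1.
That conflicts with the unit clause (~green).
No assignment satisfies every clause.

No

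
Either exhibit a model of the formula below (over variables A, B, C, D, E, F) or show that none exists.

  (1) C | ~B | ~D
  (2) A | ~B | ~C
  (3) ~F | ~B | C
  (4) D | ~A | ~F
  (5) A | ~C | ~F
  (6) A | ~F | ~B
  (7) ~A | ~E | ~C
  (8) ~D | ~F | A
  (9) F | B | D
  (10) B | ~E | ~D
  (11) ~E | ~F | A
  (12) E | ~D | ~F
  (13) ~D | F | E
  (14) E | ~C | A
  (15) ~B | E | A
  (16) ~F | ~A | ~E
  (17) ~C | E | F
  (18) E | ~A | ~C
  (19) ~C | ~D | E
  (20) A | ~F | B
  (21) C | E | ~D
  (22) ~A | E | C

A: 1; B: 1; C: 0; D: 0; E: 1; F: 0

Suppose C = 0.
Suppose B = 1.
(~D) alone gives D = 0.
(~F) alone gives F = 0.
Suppose E = 1.
All clauses hold; A can take either value.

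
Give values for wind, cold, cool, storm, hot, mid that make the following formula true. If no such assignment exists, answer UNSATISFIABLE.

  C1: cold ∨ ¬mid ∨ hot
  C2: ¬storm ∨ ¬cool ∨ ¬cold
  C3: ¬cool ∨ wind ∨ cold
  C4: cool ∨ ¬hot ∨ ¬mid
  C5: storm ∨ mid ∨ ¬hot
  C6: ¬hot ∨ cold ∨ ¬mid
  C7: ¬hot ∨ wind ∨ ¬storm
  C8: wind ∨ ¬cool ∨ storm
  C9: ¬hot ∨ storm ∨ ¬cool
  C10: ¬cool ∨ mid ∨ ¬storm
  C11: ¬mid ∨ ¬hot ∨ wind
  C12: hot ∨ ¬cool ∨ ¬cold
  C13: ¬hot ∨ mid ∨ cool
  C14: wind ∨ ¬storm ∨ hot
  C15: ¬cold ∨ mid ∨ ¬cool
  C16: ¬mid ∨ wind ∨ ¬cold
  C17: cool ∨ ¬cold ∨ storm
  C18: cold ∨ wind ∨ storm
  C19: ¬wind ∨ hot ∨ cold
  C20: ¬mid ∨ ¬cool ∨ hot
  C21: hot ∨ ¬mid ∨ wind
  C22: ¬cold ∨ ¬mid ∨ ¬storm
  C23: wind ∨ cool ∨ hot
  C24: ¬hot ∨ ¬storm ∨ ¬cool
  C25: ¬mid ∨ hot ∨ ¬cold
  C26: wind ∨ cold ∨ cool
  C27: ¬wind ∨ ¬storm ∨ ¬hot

wind=True; cold=True; cool=False; storm=True; hot=False; mid=False

Try cold = True.
Try storm = True.
Unit clause (¬cool) forces cool = False.
Unit clause (¬mid) forces mid = False.
Unit clause (¬hot) forces hot = False.
Unit clause (wind) forces wind = True.
Every clause now holds.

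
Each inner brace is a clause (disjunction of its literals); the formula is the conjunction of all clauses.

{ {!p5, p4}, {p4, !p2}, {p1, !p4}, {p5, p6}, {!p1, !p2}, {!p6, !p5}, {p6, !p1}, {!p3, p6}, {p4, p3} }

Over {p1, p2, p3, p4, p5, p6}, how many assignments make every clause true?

There are 2^6 = 64 truth assignments over (p1, p2, p3, p4, p5, p6).
Split on p1. With p1 = true, the clauses containing p1 are satisfied and !p1 drops from the rest; 3 of the 2^5 = 32 assignments to the other variables satisfy what remains.
With p1 = false, by the same count on the reduced clause set, 1 assignment works.
(One model: p1=F, p2=F, p3=T, p4=F, p5=F, p6=T.)
Total: 3 + 1 = 4.

4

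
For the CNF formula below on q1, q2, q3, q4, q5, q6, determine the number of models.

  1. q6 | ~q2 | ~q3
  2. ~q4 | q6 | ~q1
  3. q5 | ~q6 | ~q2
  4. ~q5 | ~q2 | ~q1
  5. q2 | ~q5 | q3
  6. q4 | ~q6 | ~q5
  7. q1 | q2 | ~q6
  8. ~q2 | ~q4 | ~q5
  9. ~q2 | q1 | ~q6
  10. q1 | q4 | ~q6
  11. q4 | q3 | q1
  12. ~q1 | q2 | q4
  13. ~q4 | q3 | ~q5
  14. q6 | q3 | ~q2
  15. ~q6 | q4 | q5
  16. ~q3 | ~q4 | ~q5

There are 2^6 = 64 truth assignments over (q1, q2, q3, q4, q5, q6).
Split on q5. With q5 = 1, the clauses containing q5 are satisfied and ~q5 drops from the rest; 1 of the 2^5 = 32 assignments to the other variables satisfy what remains.
With q5 = 0, by the same count on the reduced clause set, 5 assignments work.
(One model: q1=F, q2=F, q3=F, q4=T, q5=F, q6=F.)
Total: 1 + 5 = 6.

6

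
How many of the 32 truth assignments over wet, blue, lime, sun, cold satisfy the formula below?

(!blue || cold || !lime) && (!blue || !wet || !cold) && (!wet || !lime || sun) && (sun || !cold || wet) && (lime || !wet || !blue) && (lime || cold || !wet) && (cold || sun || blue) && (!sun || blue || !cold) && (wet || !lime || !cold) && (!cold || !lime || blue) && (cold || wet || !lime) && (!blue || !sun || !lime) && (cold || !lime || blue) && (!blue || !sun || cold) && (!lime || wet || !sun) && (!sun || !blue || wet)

There are 2^5 = 32 truth assignments over (wet, blue, lime, sun, cold).
Split on blue. With blue = true, the clauses containing blue are satisfied and !blue drops from the rest; 1 of the 2^4 = 16 assignments to the other variables satisfy what remains.
With blue = false, by the same count on the reduced clause set, 2 assignments work.
Total: 1 + 2 = 3.

3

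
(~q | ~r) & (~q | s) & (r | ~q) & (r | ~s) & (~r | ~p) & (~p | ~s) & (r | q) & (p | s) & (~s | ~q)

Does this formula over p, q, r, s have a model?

Suppose q = 0.
From the singleton clause (r), r = 1.
From the singleton clause (~p), p = 0.
From the singleton clause (s), s = 1.
Every clause now holds.
A satisfying assignment: p: 0; q: 0; r: 1; s: 1.

Satisfiable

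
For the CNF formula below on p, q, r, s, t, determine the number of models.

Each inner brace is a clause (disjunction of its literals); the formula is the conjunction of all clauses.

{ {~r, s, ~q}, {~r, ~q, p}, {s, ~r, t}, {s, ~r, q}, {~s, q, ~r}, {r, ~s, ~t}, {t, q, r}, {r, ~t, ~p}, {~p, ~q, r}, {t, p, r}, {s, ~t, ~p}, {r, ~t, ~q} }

There are 2^5 = 32 truth assignments over (p, q, r, s, t).
Split on t. With t = 1, the clauses containing t are satisfied and ~t drops from the rest; 2 of the 2^4 = 16 assignments to the other variables satisfy what remains.
With t = 0, by the same count on the reduced clause set, 1 assignment works.
Total: 2 + 1 = 3.

3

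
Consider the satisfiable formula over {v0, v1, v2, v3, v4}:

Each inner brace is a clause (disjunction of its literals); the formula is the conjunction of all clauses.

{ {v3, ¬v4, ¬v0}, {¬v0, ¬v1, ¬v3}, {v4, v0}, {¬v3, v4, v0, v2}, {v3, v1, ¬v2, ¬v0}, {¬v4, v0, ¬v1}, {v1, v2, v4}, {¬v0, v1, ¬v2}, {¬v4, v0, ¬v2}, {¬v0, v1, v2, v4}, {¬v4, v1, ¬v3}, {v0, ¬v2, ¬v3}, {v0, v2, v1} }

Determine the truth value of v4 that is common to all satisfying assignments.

False

Suppose v4 = True.
Try v3 = True.
The clause (v1) is unit, so v1 = True.
The clause (¬v0) is unit, so v0 = False.
That conflicts with the unit clause (v0).
That branch fails; take v3 = False instead.
The clause (¬v0) is unit, so v0 = False.
The clause (¬v1) is unit, so v1 = False.
The clause (¬v2) is unit, so v2 = False.
That conflicts with the unit clause (v2).
Neither v3 = True nor v3 = False works.
So every satisfying assignment has v4 = False.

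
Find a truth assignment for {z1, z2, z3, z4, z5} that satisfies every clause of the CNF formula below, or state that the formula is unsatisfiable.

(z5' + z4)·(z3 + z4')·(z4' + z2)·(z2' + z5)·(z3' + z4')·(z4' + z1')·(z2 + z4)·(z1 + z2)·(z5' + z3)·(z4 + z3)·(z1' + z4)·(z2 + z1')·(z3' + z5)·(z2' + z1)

UNSATISFIABLE

Case z5 = 0:
The clause (z2') is unit, so z2 = 0.
The clause (z4') is unit, so z4 = 0.
But (z4) is also a unit clause — contradiction.
Undo z5 and try z5 = 1.
The clause (z4) is unit, so z4 = 1.
The clause (z3) is unit, so z3 = 1.
But (z3') is also a unit clause — contradiction.
Either choice for z5 ends in contradiction.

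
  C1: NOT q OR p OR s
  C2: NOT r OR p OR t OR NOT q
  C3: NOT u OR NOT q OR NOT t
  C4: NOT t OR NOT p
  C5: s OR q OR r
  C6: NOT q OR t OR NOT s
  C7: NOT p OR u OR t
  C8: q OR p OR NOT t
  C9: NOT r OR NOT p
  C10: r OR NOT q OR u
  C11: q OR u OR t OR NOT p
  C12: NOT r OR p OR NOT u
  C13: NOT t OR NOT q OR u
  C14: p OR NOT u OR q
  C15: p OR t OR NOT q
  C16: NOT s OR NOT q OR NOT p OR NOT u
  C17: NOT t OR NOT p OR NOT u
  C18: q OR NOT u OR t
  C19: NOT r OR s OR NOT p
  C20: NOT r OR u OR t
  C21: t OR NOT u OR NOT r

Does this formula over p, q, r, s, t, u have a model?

Try t = false.
Try q = false.
From the singleton clause (NOT u), u = false.
From the singleton clause (NOT p), p = false.
From the singleton clause (NOT r), r = false.
From the singleton clause (s), s = true.
This assignment satisfies each clause.
A satisfying assignment: p=false; q=false; r=false; s=true; t=false; u=false.

Yes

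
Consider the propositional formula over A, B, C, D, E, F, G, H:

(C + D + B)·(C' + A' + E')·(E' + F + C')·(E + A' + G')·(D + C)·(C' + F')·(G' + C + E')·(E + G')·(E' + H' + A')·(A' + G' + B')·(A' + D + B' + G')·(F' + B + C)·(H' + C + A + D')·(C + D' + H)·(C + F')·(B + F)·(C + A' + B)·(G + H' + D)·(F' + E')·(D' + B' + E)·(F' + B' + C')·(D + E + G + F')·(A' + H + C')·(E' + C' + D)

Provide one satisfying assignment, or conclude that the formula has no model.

Suppose D = 0.
(C) alone gives C = 1.
(F') alone gives F = 0.
(E') alone gives E = 0.
(G') alone gives G = 0.
(B) alone gives B = 1.
(H') alone gives H = 0.
(A') alone gives A = 0.
This assignment satisfies each clause.

A=0,  B=1,  C=1,  D=0,  E=0,  F=0,  G=0,  H=0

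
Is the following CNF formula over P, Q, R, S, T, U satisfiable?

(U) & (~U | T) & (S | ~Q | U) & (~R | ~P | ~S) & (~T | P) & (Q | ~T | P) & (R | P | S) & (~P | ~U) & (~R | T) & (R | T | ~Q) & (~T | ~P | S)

No, unsatisfiable

From the singleton clause (U), U = 1.
From the singleton clause (T), T = 1.
From the singleton clause (P), P = 1.
Now (~P) is unsatisfied and unit — conflict.
No assignment satisfies every clause.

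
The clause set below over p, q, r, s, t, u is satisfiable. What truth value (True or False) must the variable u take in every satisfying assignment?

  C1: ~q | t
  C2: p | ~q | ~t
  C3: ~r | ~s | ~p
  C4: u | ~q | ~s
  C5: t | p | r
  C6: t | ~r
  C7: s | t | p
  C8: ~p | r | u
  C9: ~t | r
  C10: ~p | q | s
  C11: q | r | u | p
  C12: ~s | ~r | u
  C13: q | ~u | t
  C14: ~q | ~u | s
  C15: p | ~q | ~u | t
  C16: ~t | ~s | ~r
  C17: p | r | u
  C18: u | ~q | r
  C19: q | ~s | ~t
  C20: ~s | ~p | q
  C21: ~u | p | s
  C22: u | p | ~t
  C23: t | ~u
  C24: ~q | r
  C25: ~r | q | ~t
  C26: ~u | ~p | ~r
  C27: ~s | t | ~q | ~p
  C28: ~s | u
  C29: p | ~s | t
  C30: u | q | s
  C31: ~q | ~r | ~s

False

Suppose u = 1.
Unit clause (t) forces t = 1.
Unit clause (r) forces r = 1.
Unit clause (~s) forces s = 0.
Unit clause (~q) forces q = 0.
But (q) is also a unit clause — contradiction.
So every satisfying assignment has u = False.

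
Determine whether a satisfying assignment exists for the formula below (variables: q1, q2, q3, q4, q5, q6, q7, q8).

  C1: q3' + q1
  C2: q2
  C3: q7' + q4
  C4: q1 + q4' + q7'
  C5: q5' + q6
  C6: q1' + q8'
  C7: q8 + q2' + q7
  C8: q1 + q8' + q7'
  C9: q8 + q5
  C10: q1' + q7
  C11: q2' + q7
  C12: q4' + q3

Unit clause (q2) forces q2 = 1.
Unit clause (q7) forces q7 = 1.
Unit clause (q4) forces q4 = 1.
Unit clause (q1) forces q1 = 1.
Unit clause (q8') forces q8 = 0.
Unit clause (q5) forces q5 = 1.
Unit clause (q6) forces q6 = 1.
Unit clause (q3) forces q3 = 1.
Every clause now holds.
A satisfying assignment: q1 ↦ 1; q2 ↦ 1; q3 ↦ 1; q4 ↦ 1; q5 ↦ 1; q6 ↦ 1; q7 ↦ 1; q8 ↦ 0.

Yes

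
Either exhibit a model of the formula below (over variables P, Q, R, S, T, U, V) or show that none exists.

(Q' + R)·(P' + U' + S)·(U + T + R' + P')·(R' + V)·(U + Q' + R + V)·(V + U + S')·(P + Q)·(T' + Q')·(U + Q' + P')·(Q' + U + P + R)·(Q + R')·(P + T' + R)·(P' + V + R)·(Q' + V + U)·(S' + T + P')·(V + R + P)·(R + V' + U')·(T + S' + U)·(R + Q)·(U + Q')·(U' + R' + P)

Suppose Q = 0.
From the singleton clause (P), P = 1.
From the singleton clause (R'), R = 0.
That conflicts with the unit clause (R).
Undo Q and try Q = 1.
From the singleton clause (R), R = 1.
From the singleton clause (V), V = 1.
From the singleton clause (T'), T = 0.
From the singleton clause (U), U = 1.
From the singleton clause (P), P = 1.
From the singleton clause (S), S = 1.
That conflicts with the unit clause (S').
Neither Q = 1 nor Q = 0 works.

UNSATISFIABLE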